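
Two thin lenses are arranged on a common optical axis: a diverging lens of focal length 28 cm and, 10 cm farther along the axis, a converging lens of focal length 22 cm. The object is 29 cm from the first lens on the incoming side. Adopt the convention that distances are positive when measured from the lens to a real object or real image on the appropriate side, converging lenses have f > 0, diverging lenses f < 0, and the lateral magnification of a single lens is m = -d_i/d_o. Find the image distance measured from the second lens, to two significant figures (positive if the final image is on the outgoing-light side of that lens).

Lens 1: 1/d_i1 = 1/f_1 - 1/d_o1 = 1/(-28) - 1/29 = -0.07020 cm^-1, so d_i1 = -14.246 cm.
The intermediate image is virtual, 14.246 cm to the left of lens 1, so d_o2 = L - d_i1 = 10 - (-14.246) = 24.246 cm.
Lens 2: 1/d_i2 = 1/f_2 - 1/d_o2 = 1/22 - 1/(24.246) = 0.00421 cm^-1, so d_i2 = 237.531 cm.

240 cm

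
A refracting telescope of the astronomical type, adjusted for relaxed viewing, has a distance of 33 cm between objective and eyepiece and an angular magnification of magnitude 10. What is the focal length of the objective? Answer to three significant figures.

30.0 cm

In normal adjustment the tube length equals f_obj + f_eye and |M| = f_obj/f_eye.
So f_obj = 10 f_eye and 10 f_eye + f_eye = 33 cm, giving f_eye = 33/11 = 3.000 cm and f_obj = 30.000 cm.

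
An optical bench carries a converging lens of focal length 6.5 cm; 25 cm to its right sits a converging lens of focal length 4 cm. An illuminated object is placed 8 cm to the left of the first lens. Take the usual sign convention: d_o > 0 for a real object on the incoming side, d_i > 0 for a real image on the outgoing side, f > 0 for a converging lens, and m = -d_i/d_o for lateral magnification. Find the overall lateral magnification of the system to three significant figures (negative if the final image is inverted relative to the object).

-1.27

Lens 1: 1/d_i1 = 1/f_1 - 1/d_o1 = 1/6.5 - 1/8 = 0.02885 cm^-1, so d_i1 = 34.667 cm.
m_1 = -(34.667)/8 = -4.3333.
Since 34.667 cm > 25 cm, the first image lies past the second lens and serves as a virtual object: d_o2 = L - d_i1 = -9.667 cm.
Lens 2: 1/d_i2 = 1/f_2 - 1/d_o2 = 1/4 - 1/(-9.667) = 0.35345 cm^-1, so d_i2 = 2.829 cm.
m_2 = -(2.829)/(-9.667) = 0.2927.
Total m = m_1 x m_2 = (-4.3333)(0.2927) = -1.2683.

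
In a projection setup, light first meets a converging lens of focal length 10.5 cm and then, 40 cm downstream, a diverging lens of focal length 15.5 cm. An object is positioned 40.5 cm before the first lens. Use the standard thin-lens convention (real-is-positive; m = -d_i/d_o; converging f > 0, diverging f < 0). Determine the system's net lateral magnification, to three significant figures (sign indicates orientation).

-0.131

First lens: d_i1 = 1/(1/10.5 - 1/40.5) = 14.175 cm.
m_1 = -(14.175)/40.5 = -0.3500.
Object distance for lens 2: d_o2 = 40 - 14.175 = 25.825 cm.
Second lens: d_i2 = 1/(1/(-15.5) - 1/(25.825)) = -9.686 cm.
m_2 = -(-9.686)/(25.825) = 0.3751.
The system's lateral magnification is m_1 m_2 = (-0.3500)(0.3751) = -0.1313.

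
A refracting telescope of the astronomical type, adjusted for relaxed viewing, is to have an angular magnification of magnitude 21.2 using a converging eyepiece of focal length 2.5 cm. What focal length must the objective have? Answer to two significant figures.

|M| = f_obj/|f_eye|, so f_obj = |M| x |f_eye| = 21.2 x 2.5 = 53.000 cm.

53 cm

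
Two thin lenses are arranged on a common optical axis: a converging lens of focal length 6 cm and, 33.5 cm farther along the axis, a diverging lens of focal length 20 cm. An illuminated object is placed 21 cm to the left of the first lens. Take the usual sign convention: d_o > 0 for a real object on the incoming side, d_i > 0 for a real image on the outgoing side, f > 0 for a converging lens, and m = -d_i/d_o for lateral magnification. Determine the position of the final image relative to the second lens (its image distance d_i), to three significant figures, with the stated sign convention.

First lens: d_i1 = 1/(1/6 - 1/21) = 8.400 cm.
That image sits 25.100 cm in front of the second lens, so d_o2 = 25.100 cm.
Second lens: d_i2 = 1/(1/(-20) - 1/(25.100)) = -11.131 cm.

-11.1 cm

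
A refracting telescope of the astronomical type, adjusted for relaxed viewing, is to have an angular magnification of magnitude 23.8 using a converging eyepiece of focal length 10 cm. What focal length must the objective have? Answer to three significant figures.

|M| = f_obj/|f_eye|, so f_obj = |M| x |f_eye| = 23.8 x 10 = 238.000 cm.

238 cm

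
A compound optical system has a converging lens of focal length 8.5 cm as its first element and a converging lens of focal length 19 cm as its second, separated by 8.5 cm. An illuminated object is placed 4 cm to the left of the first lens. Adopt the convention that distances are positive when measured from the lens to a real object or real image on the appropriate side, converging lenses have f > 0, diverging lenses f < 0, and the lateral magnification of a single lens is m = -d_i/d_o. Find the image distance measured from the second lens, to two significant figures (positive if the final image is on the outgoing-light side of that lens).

-100 cm

Lens 1: 1/d_i1 = 1/f_1 - 1/d_o1 = 1/8.5 - 1/4 = -0.13235 cm^-1, so d_i1 = -7.556 cm.
The intermediate image is virtual, 7.556 cm to the left of lens 1, so d_o2 = L - d_i1 = 8.5 - (-7.556) = 16.056 cm.
Lens 2: 1/d_i2 = 1/f_2 - 1/d_o2 = 1/19 - 1/(16.056) = -0.00965 cm^-1, so d_i2 = -103.604 cm.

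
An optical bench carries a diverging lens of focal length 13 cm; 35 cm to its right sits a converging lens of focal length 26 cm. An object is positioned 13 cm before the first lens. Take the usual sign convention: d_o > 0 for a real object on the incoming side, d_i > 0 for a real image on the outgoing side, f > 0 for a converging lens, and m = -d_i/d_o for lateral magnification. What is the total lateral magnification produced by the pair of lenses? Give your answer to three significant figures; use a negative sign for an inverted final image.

-0.839

First lens: d_i1 = 1/(1/(-13) - 1/13) = -6.500 cm.
m_1 = -(-6.500)/13 = 0.5000.
With d_i1 < 0 the first image is virtual and lies on the object side; the object distance for lens 2 is d_o2 = 35 - (-6.500) = 41.500 cm.
Second lens: d_i2 = 1/(1/26 - 1/(41.500)) = 69.613 cm.
m_2 = -(69.613)/(41.500) = -1.6774.
Total m = m_1 x m_2 = (0.5000)(-1.6774) = -0.8387.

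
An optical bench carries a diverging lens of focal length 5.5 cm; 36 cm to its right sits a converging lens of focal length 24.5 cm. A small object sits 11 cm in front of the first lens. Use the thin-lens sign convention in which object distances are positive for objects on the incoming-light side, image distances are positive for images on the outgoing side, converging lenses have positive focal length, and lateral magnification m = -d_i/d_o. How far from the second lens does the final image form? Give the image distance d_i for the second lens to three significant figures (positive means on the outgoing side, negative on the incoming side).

64.1 cm

Applying the thin-lens equation to the first lens, 1/(-5.5) = 1/11 + 1/d_i1, which gives d_i1 = -3.667 cm.
With d_i1 < 0 the first image is virtual and lies on the object side; the object distance for lens 2 is d_o2 = 36 - (-3.667) = 39.667 cm.
Applying the thin-lens equation again with f_2 = 24.5 cm and d_o2 = 39.667 cm gives d_i2 = 64.077 cm.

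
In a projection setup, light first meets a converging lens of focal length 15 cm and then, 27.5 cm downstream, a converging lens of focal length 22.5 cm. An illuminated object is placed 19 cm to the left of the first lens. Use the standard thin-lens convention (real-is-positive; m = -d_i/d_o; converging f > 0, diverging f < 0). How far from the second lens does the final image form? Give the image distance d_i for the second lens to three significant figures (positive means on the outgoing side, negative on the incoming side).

Lens 1: 1/d_i1 = 1/f_1 - 1/d_o1 = 1/15 - 1/19 = 0.01404 cm^-1, so d_i1 = 71.250 cm.
This image would form 71.250 cm past lens 1, i.e. 43.750 cm beyond lens 2, so it is a virtual object for lens 2: d_o2 = 27.5 - 71.250 = -43.750 cm.
Lens 2: 1/d_i2 = 1/f_2 - 1/d_o2 = 1/22.5 - 1/(-43.750) = 0.06730 cm^-1, so d_i2 = 14.858 cm.

14.9 cm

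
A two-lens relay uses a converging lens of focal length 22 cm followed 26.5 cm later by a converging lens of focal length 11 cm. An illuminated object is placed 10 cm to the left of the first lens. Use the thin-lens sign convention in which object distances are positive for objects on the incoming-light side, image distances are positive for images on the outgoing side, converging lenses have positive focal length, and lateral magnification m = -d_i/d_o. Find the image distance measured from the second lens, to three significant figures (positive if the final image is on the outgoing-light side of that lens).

First lens: d_i1 = 1/(1/22 - 1/10) = -18.333 cm.
With d_i1 < 0 the first image is virtual and lies on the object side; the object distance for lens 2 is d_o2 = 26.5 - (-18.333) = 44.833 cm.
Second lens: d_i2 = 1/(1/11 - 1/(44.833)) = 14.576 cm.

14.6 cm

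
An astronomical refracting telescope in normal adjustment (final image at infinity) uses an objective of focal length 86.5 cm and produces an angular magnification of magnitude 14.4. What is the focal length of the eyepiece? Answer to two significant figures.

|M| = f_obj/f_eye, so f_eye = f_obj/|M| = 86.5/14.4 = 6.007 cm.

6.0 cm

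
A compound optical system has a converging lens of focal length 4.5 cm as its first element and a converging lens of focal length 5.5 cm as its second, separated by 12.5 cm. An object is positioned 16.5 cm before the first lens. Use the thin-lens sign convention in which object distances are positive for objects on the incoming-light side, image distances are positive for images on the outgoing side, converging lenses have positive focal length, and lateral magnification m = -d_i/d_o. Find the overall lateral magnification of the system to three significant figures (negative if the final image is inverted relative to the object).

First lens: d_i1 = 1/(1/4.5 - 1/16.5) = 6.188 cm.
m_1 = -(6.188)/16.5 = -0.3750.
That image sits 6.312 cm in front of the second lens, so d_o2 = 6.312 cm.
Second lens: d_i2 = 1/(1/5.5 - 1/(6.312)) = 42.731 cm.
m_2 = -(42.731)/(6.312) = -6.7692.
Overall magnification: m = m_1 m_2 = 2.5385.

2.54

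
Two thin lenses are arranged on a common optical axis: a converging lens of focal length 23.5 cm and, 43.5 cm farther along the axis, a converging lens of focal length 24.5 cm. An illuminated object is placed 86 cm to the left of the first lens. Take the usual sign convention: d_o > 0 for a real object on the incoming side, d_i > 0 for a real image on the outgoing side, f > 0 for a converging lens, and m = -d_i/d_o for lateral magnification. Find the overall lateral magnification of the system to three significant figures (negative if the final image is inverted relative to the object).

-0.691

First lens: d_i1 = 1/(1/23.5 - 1/86) = 32.336 cm.
m_1 = -(32.336)/86 = -0.3760.
That image sits 11.164 cm in front of the second lens, so d_o2 = 11.164 cm.
Second lens: d_i2 = 1/(1/24.5 - 1/(11.164)) = -20.510 cm.
m_2 = -(-20.510)/(11.164) = 1.8371.
Overall magnification: m = m_1 m_2 = -0.6908.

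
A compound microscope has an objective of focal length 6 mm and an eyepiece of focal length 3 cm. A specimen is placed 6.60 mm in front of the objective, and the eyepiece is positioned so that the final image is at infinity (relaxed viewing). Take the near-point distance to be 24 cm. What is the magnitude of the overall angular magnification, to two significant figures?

80

Convert to cm: f_obj = 6 mm = 0.6 cm; d_o = 6.60 mm = 0.66 cm.
Objective: 1/d_i = 1/f_obj - 1/d_o = 1/0.6 - 1/0.66 = 0.15152 cm^-1, so d_i = 6.600 cm.
m_obj = -d_i/d_o = -6.600/0.66 = -10.000.
Eyepiece angular magnification (image at infinity): M_eye = D/f_e = 24/3 = 8.000.
Overall M = m_obj x M_eye = (-10.000)(8.000) = -80.00.
|M| = 80.00.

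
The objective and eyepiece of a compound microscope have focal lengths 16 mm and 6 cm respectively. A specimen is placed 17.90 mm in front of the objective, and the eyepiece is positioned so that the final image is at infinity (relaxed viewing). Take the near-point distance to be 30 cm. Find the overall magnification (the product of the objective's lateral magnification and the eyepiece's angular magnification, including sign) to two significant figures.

Convert to cm: f_obj = 16 mm = 1.6 cm; d_o = 17.90 mm = 1.79 cm.
Objective: 1/d_i = 1/f_obj - 1/d_o = 1/1.6 - 1/1.79 = 0.06634 cm^-1, so d_i = 15.074 cm.
m_obj = -d_i/d_o = -15.074/1.79 = -8.421.
Eyepiece angular magnification (image at infinity): M_eye = D/f_e = 30/6 = 5.000.
Overall M = m_obj x M_eye = (-8.421)(5.000) = -42.11.

-42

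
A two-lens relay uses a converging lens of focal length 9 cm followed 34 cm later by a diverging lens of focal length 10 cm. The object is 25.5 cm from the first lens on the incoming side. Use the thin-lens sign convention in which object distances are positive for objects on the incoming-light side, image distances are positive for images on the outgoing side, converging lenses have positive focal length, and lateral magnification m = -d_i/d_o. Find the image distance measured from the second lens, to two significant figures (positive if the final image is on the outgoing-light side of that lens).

-6.7 cm

First lens: d_i1 = 1/(1/9 - 1/25.5) = 13.909 cm.
The intermediate image is 13.909 cm to the right of lens 1, so d_o2 = L - d_i1 = 34 - 13.909 = 20.091 cm.
Second lens: d_i2 = 1/(1/(-10) - 1/(20.091)) = -6.677 cm.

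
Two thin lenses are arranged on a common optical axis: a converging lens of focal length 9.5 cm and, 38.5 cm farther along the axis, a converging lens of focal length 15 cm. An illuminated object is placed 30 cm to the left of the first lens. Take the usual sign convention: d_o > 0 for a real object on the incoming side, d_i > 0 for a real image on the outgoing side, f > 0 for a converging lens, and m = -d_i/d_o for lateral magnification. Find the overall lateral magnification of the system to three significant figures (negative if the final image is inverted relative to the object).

0.724

Lens 1: 1/d_i1 = 1/f_1 - 1/d_o1 = 1/9.5 - 1/30 = 0.07193 cm^-1, so d_i1 = 13.902 cm.
m_1 = -(13.902)/30 = -0.4634.
Object distance for lens 2: d_o2 = 38.5 - 13.902 = 24.598 cm.
Lens 2: 1/d_i2 = 1/f_2 - 1/d_o2 = 1/15 - 1/(24.598) = 0.02601 cm^-1, so d_i2 = 38.443 cm.
m_2 = -(38.443)/(24.598) = -1.5629.
Total m = m_1 x m_2 = (-0.4634)(-1.5629) = 0.7243.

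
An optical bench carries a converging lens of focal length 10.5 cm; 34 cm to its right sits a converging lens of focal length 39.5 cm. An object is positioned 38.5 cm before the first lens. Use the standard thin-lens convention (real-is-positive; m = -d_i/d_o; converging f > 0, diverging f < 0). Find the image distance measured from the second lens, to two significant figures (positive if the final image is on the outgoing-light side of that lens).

First lens: d_i1 = 1/(1/10.5 - 1/38.5) = 14.438 cm.
The intermediate image is 14.438 cm to the right of lens 1, so d_o2 = L - d_i1 = 34 - 14.438 = 19.562 cm.
Second lens: d_i2 = 1/(1/39.5 - 1/(19.562)) = -38.757 cm.

-39 cm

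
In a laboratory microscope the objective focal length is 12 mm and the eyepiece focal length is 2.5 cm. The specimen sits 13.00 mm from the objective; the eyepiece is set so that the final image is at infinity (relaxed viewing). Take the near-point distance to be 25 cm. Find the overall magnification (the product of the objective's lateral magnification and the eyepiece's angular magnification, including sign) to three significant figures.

-120

Convert to cm: f_obj = 12 mm = 1.2 cm; d_o = 13.00 mm = 1.30 cm.
Objective: 1/d_i = 1/f_obj - 1/d_o = 1/1.2 - 1/1.30 = 0.06410 cm^-1, so d_i = 15.600 cm.
m_obj = -d_i/d_o = -15.600/1.30 = -12.000.
Eyepiece angular magnification (image at infinity): M_eye = D/f_e = 25/2.5 = 10.000.
Overall M = m_obj x M_eye = (-12.000)(10.000) = -120.00.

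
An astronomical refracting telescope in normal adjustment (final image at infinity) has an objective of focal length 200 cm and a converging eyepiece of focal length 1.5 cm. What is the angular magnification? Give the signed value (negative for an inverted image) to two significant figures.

-130

M = -f_obj/f_eye = -200/(1.5) = -133.333.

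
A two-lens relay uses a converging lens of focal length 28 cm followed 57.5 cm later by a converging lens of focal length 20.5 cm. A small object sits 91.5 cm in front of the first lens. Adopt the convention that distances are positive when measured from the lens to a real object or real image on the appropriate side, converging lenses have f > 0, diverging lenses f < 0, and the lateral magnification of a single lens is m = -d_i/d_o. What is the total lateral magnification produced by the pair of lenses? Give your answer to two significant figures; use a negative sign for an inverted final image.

Applying the thin-lens equation to the first lens, 1/28 = 1/91.5 + 1/d_i1, which gives d_i1 = 40.346 cm.
Its lateral magnification is m_1 = -d_i1/d_o1 = -(40.346)/91.5 = -0.4409.
That image sits 17.154 cm in front of the second lens, so d_o2 = 17.154 cm.
Applying the thin-lens equation again with f_2 = 20.5 cm and d_o2 = 17.154 cm gives d_i2 = -105.081 cm.
m_2 = -(-105.081)/(17.154) = 6.1259.
Overall magnification: m = m_1 m_2 = -2.7012.

-2.7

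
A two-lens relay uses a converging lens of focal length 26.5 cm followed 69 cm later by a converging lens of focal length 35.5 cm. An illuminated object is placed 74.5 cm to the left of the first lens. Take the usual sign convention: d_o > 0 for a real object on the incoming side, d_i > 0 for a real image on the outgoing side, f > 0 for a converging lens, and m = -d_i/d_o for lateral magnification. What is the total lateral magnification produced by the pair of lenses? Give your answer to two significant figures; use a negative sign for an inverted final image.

-2.6

First lens: d_i1 = 1/(1/26.5 - 1/74.5) = 41.130 cm.
m_1 = -(41.130)/74.5 = -0.5521.
The intermediate image is 41.130 cm to the right of lens 1, so d_o2 = L - d_i1 = 69 - 41.130 = 27.870 cm.
Second lens: d_i2 = 1/(1/35.5 - 1/(27.870)) = -129.666 cm.
m_2 = -(-129.666)/(27.870) = 4.6526.
Overall magnification: m = m_1 m_2 = -2.5686.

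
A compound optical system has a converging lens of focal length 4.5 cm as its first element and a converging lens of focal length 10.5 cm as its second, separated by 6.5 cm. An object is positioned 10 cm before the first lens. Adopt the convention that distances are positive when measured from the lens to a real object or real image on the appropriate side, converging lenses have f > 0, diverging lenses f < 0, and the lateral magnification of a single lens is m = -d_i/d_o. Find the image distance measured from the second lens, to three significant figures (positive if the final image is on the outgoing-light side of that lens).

Applying the thin-lens equation to the first lens, 1/4.5 = 1/10 + 1/d_i1, which gives d_i1 = 8.182 cm.
This image would form 8.182 cm past lens 1, i.e. 1.682 cm beyond lens 2, so it is a virtual object for lens 2: d_o2 = 6.5 - 8.182 = -1.682 cm.
Applying the thin-lens equation again with f_2 = 10.5 cm and d_o2 = -1.682 cm gives d_i2 = 1.450 cm.

1.45 cm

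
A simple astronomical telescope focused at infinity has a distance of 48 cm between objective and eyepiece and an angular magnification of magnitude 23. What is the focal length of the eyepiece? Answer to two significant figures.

In normal adjustment the tube length equals f_obj + f_eye and |M| = f_obj/f_eye.
So f_obj = 23 f_eye and 23 f_eye + f_eye = 48 cm, giving f_eye = 48/24 = 2.000 cm and f_obj = 46.000 cm.

2.0 cm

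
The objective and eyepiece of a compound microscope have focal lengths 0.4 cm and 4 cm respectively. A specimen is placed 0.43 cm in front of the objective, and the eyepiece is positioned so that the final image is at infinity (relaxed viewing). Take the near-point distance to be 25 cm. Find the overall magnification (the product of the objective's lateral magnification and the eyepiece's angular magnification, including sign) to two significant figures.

Objective: 1/d_i = 1/f_obj - 1/d_o = 1/0.4 - 1/0.43 = 0.17442 cm^-1, so d_i = 5.733 cm.
m_obj = -d_i/d_o = -5.733/0.43 = -13.333.
Eyepiece angular magnification (image at infinity): M_eye = D/f_e = 25/4 = 6.250.
Overall M = m_obj x M_eye = (-13.333)(6.250) = -83.33.

-83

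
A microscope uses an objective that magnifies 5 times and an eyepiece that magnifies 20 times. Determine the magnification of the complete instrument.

The overall magnification of a compound microscope is the product of the objective and eyepiece magnifications:
M = M_obj x M_eye = 5 x 20 = 100.

100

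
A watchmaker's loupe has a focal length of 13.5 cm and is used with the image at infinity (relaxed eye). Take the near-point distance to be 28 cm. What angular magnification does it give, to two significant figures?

2.1

M = D/f = 28/13.5 = 2.074.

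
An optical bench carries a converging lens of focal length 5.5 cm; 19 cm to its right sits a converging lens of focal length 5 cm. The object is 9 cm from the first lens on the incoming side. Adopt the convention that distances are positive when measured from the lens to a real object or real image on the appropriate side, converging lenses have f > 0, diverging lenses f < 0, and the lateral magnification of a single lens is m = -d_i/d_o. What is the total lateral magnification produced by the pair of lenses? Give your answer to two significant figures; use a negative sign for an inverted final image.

First lens: d_i1 = 1/(1/5.5 - 1/9) = 14.143 cm.
m_1 = -(14.143)/9 = -1.5714.
That image sits 4.857 cm in front of the second lens, so d_o2 = 4.857 cm.
Second lens: d_i2 = 1/(1/5 - 1/(4.857)) = -170.000 cm.
m_2 = -(-170.000)/(4.857) = 35.0000.
The system's lateral magnification is m_1 m_2 = (-1.5714)(35.0000) = -55.0000.

-55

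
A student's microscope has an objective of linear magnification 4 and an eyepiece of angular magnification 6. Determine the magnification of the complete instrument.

24

The overall magnification of a compound microscope is the product of the objective and eyepiece magnifications:
M = M_obj x M_eye = 4 x 6 = 24.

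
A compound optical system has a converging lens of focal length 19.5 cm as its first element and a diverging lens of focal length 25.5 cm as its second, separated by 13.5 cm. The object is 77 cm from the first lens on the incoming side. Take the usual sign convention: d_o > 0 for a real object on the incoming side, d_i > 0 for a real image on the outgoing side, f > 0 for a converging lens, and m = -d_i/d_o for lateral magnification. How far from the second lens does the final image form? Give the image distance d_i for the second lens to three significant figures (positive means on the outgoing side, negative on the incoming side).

First lens: d_i1 = 1/(1/19.5 - 1/77) = 26.113 cm.
Since 26.113 cm > 13.5 cm, the first image lies past the second lens and serves as a virtual object: d_o2 = L - d_i1 = -12.613 cm.
Second lens: d_i2 = 1/(1/(-25.5) - 1/(-12.613)) = 24.958 cm.

25.0 cm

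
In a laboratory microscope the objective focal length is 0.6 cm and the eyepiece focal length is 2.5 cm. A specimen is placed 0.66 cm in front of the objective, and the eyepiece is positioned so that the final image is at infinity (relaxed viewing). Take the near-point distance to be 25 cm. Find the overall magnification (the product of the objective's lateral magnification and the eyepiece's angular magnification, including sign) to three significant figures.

-100

Objective: 1/d_i = 1/f_obj - 1/d_o = 1/0.6 - 1/0.66 = 0.15152 cm^-1, so d_i = 6.600 cm.
m_obj = -d_i/d_o = -6.600/0.66 = -10.000.
Eyepiece angular magnification (image at infinity): M_eye = D/f_e = 25/2.5 = 10.000.
Overall M = m_obj x M_eye = (-10.000)(10.000) = -100.00.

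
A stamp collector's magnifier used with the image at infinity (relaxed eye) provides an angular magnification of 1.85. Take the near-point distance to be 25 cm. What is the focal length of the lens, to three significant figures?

For the image at infinity, M = D/f.
f = D/M = 25/1.85 = 13.514 cm.

13.5 cm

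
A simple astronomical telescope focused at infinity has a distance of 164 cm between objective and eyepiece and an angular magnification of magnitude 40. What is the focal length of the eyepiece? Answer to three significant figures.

4.00 cm

In normal adjustment the tube length equals f_obj + f_eye and |M| = f_obj/f_eye.
So f_obj = 40 f_eye and 40 f_eye + f_eye = 164 cm, giving f_eye = 164/41 = 4.000 cm and f_obj = 160.000 cm.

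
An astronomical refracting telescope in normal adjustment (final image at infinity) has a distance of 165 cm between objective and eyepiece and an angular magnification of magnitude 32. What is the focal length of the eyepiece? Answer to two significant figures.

In normal adjustment the tube length equals f_obj + f_eye and |M| = f_obj/f_eye.
So f_obj = 32 f_eye and 32 f_eye + f_eye = 165 cm, giving f_eye = 165/33 = 5.000 cm and f_obj = 160.000 cm.

5.0 cm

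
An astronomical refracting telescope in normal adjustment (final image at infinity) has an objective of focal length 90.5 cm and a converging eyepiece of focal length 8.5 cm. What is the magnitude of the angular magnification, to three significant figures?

10.6

|M| = f_obj/|f_eye| = 90.5/8.5 = 10.647.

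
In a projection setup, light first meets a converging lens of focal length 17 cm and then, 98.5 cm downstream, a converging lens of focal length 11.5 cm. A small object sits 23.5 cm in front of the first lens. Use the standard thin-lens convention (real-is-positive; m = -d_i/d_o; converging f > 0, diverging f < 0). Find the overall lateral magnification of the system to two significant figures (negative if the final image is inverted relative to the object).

Applying the thin-lens equation to the first lens, 1/17 = 1/23.5 + 1/d_i1, which gives d_i1 = 61.462 cm.
Its lateral magnification is m_1 = -d_i1/d_o1 = -(61.462)/23.5 = -2.6154.
Object distance for lens 2: d_o2 = 98.5 - 61.462 = 37.038 cm.
Applying the thin-lens equation again with f_2 = 11.5 cm and d_o2 = 37.038 cm gives d_i2 = 16.678 cm.
m_2 = -(16.678)/(37.038) = -0.4503.
The system's lateral magnification is m_1 m_2 = (-2.6154)(-0.4503) = 1.1777.

1.2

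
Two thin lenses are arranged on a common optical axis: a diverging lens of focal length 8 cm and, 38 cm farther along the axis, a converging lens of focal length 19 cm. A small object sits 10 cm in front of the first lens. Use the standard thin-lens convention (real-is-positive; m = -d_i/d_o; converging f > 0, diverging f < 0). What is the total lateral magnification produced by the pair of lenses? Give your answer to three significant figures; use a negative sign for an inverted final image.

Lens 1: 1/d_i1 = 1/f_1 - 1/d_o1 = 1/(-8) - 1/10 = -0.22500 cm^-1, so d_i1 = -4.444 cm.
m_1 = -(-4.444)/10 = 0.4444.
With d_i1 < 0 the first image is virtual and lies on the object side; the object distance for lens 2 is d_o2 = 38 - (-4.444) = 42.444 cm.
Lens 2: 1/d_i2 = 1/f_2 - 1/d_o2 = 1/19 - 1/(42.444) = 0.02907 cm^-1, so d_i2 = 34.398 cm.
m_2 = -(34.398)/(42.444) = -0.8104.
The system's lateral magnification is m_1 m_2 = (0.4444)(-0.8104) = -0.3602.

-0.360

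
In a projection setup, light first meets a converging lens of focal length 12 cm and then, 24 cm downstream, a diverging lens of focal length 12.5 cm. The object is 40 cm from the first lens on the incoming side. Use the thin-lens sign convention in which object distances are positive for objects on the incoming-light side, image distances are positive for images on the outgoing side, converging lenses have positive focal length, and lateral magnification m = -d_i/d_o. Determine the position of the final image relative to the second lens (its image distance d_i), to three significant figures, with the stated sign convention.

-4.43 cm

Applying the thin-lens equation to the first lens, 1/12 = 1/40 + 1/d_i1, which gives d_i1 = 17.143 cm.
The intermediate image is 17.143 cm to the right of lens 1, so d_o2 = L - d_i1 = 24 - 17.143 = 6.857 cm.
Applying the thin-lens equation again with f_2 = -12.5 cm and d_o2 = 6.857 cm gives d_i2 = -4.428 cm.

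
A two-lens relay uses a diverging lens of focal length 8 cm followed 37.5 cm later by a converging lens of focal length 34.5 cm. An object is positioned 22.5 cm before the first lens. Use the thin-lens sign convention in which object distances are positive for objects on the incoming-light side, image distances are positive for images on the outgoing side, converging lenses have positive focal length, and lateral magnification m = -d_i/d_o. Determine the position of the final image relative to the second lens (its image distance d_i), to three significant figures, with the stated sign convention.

168 cm

Lens 1: 1/d_i1 = 1/f_1 - 1/d_o1 = 1/(-8) - 1/22.5 = -0.16944 cm^-1, so d_i1 = -5.902 cm.
With d_i1 < 0 the first image is virtual and lies on the object side; the object distance for lens 2 is d_o2 = 37.5 - (-5.902) = 43.402 cm.
Lens 2: 1/d_i2 = 1/f_2 - 1/d_o2 = 1/34.5 - 1/(43.402) = 0.00594 cm^-1, so d_i2 = 168.211 cm.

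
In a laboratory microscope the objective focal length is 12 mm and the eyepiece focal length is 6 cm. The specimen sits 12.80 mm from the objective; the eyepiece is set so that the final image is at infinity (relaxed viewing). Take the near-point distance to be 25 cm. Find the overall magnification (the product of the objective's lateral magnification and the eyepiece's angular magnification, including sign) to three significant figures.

Convert to cm: f_obj = 12 mm = 1.2 cm; d_o = 12.80 mm = 1.28 cm.
Objective: 1/d_i = 1/f_obj - 1/d_o = 1/1.2 - 1/1.28 = 0.05208 cm^-1, so d_i = 19.200 cm.
m_obj = -d_i/d_o = -19.200/1.28 = -15.000.
Eyepiece angular magnification (image at infinity): M_eye = D/f_e = 25/6 = 4.167.
Overall M = m_obj x M_eye = (-15.000)(4.167) = -62.50.

-62.5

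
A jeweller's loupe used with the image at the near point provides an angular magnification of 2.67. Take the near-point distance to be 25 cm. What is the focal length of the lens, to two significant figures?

15 cm

For the image at the near point, M = 1 + D/f.
f = D/(M - 1) = 25/(2.67 - 1) = 14.970 cm.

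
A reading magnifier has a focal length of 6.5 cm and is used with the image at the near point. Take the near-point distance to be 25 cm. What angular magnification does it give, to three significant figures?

M = 1 + D/f = 1 + 25/6.5 = 4.846.

4.85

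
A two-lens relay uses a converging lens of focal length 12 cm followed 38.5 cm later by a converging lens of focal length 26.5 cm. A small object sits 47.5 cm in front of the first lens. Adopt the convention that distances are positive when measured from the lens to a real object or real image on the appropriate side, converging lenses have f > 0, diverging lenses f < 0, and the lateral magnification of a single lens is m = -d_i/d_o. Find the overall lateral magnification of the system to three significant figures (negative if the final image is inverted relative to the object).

Lens 1: 1/d_i1 = 1/f_1 - 1/d_o1 = 1/12 - 1/47.5 = 0.06228 cm^-1, so d_i1 = 16.056 cm.
m_1 = -(16.056)/47.5 = -0.3380.
That image sits 22.444 cm in front of the second lens, so d_o2 = 22.444 cm.
Lens 2: 1/d_i2 = 1/f_2 - 1/d_o2 = 1/26.5 - 1/(22.444) = -0.00682 cm^-1, so d_i2 = -146.624 cm.
m_2 = -(-146.624)/(22.444) = 6.5330.
Overall magnification: m = m_1 m_2 = -2.2083.

-2.21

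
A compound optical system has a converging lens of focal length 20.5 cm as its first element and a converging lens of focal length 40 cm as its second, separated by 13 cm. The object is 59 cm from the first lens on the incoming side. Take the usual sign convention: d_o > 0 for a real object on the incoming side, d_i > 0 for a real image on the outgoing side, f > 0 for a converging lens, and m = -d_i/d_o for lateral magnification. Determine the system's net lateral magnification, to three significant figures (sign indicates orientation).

First lens: d_i1 = 1/(1/20.5 - 1/59) = 31.416 cm.
m_1 = -(31.416)/59 = -0.5325.
Since 31.416 cm > 13 cm, the first image lies past the second lens and serves as a virtual object: d_o2 = L - d_i1 = -18.416 cm.
Second lens: d_i2 = 1/(1/40 - 1/(-18.416)) = 12.610 cm.
m_2 = -(12.610)/(-18.416) = 0.6847.
The system's lateral magnification is m_1 m_2 = (-0.5325)(0.6847) = -0.3646.

-0.365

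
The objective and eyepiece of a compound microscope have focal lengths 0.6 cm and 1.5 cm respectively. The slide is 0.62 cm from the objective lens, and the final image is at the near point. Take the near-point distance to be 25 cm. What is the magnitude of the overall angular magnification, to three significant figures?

Objective: 1/d_i = 1/f_obj - 1/d_o = 1/0.6 - 1/0.62 = 0.05376 cm^-1, so d_i = 18.600 cm.
m_obj = -d_i/d_o = -18.600/0.62 = -30.000.
Eyepiece angular magnification (image at near point): M_eye = 1 + D/f_e = 1 + 25/1.5 = 17.667.
Overall M = m_obj x M_eye = (-30.000)(17.667) = -530.00.
|M| = 530.00.

530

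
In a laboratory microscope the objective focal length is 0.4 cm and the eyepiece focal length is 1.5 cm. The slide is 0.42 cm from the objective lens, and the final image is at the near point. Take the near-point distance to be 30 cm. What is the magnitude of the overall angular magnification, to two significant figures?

Objective: 1/d_i = 1/f_obj - 1/d_o = 1/0.4 - 1/0.42 = 0.11905 cm^-1, so d_i = 8.400 cm.
m_obj = -d_i/d_o = -8.400/0.42 = -20.000.
Eyepiece angular magnification (image at near point): M_eye = 1 + D/f_e = 1 + 30/1.5 = 21.000.
Overall M = m_obj x M_eye = (-20.000)(21.000) = -420.00.
|M| = 420.00.

420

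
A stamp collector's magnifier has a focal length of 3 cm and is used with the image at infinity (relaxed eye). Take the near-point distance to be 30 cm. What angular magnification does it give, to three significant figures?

10.0

M = D/f = 30/3 = 10.000.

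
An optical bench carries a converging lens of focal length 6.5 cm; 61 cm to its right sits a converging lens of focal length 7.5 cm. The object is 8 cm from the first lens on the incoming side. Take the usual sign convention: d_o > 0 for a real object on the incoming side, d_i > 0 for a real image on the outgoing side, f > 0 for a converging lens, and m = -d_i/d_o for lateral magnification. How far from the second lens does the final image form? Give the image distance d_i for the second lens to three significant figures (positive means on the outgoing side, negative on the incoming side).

First lens: d_i1 = 1/(1/6.5 - 1/8) = 34.667 cm.
Object distance for lens 2: d_o2 = 61 - 34.667 = 26.333 cm.
Second lens: d_i2 = 1/(1/7.5 - 1/(26.333)) = 10.487 cm.

10.5 cm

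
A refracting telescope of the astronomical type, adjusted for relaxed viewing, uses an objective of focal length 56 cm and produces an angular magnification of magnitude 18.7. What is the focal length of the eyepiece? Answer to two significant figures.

|M| = f_obj/f_eye, so f_eye = f_obj/|M| = 56/18.7 = 2.995 cm.

3.0 cm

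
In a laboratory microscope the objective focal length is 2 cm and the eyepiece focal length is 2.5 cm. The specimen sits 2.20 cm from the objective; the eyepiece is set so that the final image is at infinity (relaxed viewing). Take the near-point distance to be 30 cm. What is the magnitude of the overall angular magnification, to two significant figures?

120

Objective: 1/d_i = 1/f_obj - 1/d_o = 1/2 - 1/2.20 = 0.04545 cm^-1, so d_i = 22.000 cm.
m_obj = -d_i/d_o = -22.000/2.20 = -10.000.
Eyepiece angular magnification (image at infinity): M_eye = D/f_e = 30/2.5 = 12.000.
Overall M = m_obj x M_eye = (-10.000)(12.000) = -120.00.
|M| = 120.00.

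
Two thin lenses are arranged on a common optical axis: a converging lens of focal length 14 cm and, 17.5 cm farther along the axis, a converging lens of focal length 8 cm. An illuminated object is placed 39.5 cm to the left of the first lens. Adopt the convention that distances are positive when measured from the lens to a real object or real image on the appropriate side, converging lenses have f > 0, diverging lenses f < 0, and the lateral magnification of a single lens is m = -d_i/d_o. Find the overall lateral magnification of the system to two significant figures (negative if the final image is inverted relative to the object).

Applying the thin-lens equation to the first lens, 1/14 = 1/39.5 + 1/d_i1, which gives d_i1 = 21.686 cm.
Its lateral magnification is m_1 = -d_i1/d_o1 = -(21.686)/39.5 = -0.5490.
This image would form 21.686 cm past lens 1, i.e. 4.186 cm beyond lens 2, so it is a virtual object for lens 2: d_o2 = 17.5 - 21.686 = -4.186 cm.
Applying the thin-lens equation again with f_2 = 8 cm and d_o2 = -4.186 cm gives d_i2 = 2.748 cm.
m_2 = -(2.748)/(-4.186) = 0.6565.
Overall magnification: m = m_1 m_2 = -0.3604.

-0.36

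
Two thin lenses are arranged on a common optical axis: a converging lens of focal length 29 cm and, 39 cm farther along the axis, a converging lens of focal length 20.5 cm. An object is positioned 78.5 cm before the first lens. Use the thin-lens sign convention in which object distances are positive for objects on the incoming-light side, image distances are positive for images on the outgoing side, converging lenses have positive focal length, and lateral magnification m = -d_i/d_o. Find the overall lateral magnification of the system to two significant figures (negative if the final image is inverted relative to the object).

-0.44

Lens 1: 1/d_i1 = 1/f_1 - 1/d_o1 = 1/29 - 1/78.5 = 0.02174 cm^-1, so d_i1 = 45.990 cm.
m_1 = -(45.990)/78.5 = -0.5859.
This image would form 45.990 cm past lens 1, i.e. 6.990 cm beyond lens 2, so it is a virtual object for lens 2: d_o2 = 39 - 45.990 = -6.990 cm.
Lens 2: 1/d_i2 = 1/f_2 - 1/d_o2 = 1/20.5 - 1/(-6.990) = 0.19184 cm^-1, so d_i2 = 5.213 cm.
m_2 = -(5.213)/(-6.990) = 0.7457.
Overall magnification: m = m_1 m_2 = -0.4369.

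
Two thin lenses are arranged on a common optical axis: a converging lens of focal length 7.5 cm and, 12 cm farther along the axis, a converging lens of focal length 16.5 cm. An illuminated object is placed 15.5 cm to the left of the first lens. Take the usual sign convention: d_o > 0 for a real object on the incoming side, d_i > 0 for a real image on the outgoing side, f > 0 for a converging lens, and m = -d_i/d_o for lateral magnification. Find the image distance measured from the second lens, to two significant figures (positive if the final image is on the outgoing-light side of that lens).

2.2 cm

Lens 1: 1/d_i1 = 1/f_1 - 1/d_o1 = 1/7.5 - 1/15.5 = 0.06882 cm^-1, so d_i1 = 14.531 cm.
This image would form 14.531 cm past lens 1, i.e. 2.531 cm beyond lens 2, so it is a virtual object for lens 2: d_o2 = 12 - 14.531 = -2.531 cm.
Lens 2: 1/d_i2 = 1/f_2 - 1/d_o2 = 1/16.5 - 1/(-2.531) = 0.45567 cm^-1, so d_i2 = 2.195 cm.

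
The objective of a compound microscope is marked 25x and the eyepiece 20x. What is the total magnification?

500

The overall magnification of a compound microscope is the product of the objective and eyepiece magnifications:
M = M_obj x M_eye = 25 x 20 = 500.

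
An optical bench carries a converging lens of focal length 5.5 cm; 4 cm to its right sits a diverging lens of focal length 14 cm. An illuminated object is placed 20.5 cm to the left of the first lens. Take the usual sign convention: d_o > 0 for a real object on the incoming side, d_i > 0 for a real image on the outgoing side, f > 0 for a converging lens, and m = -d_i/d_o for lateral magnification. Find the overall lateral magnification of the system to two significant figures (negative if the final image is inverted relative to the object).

Applying the thin-lens equation to the first lens, 1/5.5 = 1/20.5 + 1/d_i1, which gives d_i1 = 7.517 cm.
Its lateral magnification is m_1 = -d_i1/d_o1 = -(7.517)/20.5 = -0.3667.
This image would form 7.517 cm past lens 1, i.e. 3.517 cm beyond lens 2, so it is a virtual object for lens 2: d_o2 = 4 - 7.517 = -3.517 cm.
Applying the thin-lens equation again with f_2 = -14 cm and d_o2 = -3.517 cm gives d_i2 = 4.696 cm.
m_2 = -(4.696)/(-3.517) = 1.3355.
Overall magnification: m = m_1 m_2 = -0.4897.

-0.49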